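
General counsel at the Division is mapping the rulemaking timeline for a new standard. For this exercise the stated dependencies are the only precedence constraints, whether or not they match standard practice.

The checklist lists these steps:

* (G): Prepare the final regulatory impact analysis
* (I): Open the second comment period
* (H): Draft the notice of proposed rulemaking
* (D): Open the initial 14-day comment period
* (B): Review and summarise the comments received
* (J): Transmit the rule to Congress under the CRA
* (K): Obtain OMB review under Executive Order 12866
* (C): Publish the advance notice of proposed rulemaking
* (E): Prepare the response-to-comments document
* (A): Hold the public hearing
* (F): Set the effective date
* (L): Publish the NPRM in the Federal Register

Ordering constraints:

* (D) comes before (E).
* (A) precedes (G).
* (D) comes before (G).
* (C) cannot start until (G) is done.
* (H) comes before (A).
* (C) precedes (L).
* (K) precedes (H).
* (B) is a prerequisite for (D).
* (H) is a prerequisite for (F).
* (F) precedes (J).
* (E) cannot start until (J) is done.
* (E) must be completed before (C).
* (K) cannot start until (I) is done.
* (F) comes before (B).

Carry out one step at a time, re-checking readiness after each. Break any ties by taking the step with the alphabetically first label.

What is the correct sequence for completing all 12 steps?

Only (I) has no prerequisites, so it is first.
(K) is the only step now ready → (K).
(H) needed (K), now all done → (H).
Now (A) and (F) have their prerequisites met. (A) has the earlier label, so (A) next.
(F) needed (H), now all done → (F).
Ready: (B) and (J). (B) has the earlier label → (B).
(D) now also ready, so the ready set is {(D), (J)}; (D) has the earlier label → (D).
(G) now also ready, so the ready set is {(G), (J)}; (G) has the earlier label → (G).
That leaves (J) as the only ready step → (J).
(E) needed (D) and (J), now all done → (E).
(C) needed (E) and (G), now all done → (C).
That leaves (L) as the only ready step → (L).

(I) → (K) → (H) → (A) → (F) → (B) → (D) → (G) → (J) → (E) → (C) → (L)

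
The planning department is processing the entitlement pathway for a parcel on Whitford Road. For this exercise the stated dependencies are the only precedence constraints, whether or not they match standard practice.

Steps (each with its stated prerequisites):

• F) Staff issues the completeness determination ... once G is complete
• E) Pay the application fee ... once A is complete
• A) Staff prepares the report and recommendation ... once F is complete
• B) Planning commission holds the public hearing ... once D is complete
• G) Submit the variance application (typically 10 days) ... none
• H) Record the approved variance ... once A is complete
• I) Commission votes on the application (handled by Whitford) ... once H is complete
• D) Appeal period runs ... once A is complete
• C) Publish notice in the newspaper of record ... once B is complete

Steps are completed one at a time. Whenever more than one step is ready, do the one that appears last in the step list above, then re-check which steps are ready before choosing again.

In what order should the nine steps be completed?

G, F, A, D, H, I, B, C, E

Only G has no prerequisites, so it is first.
That leaves F as the only ready step → F.
A needed F, now all done → A.
D, H and E are all available; D is listed later → D.
B now also ready, so the ready set is {H, B, E}; H is listed later → H.
I now also ready, so the ready set is {I, B, E}; I is listed later → I.
Now B and E have their prerequisites met. B is listed later, so B next.
Ready: C and E. C is listed later → C.
E needed A, now all done → E.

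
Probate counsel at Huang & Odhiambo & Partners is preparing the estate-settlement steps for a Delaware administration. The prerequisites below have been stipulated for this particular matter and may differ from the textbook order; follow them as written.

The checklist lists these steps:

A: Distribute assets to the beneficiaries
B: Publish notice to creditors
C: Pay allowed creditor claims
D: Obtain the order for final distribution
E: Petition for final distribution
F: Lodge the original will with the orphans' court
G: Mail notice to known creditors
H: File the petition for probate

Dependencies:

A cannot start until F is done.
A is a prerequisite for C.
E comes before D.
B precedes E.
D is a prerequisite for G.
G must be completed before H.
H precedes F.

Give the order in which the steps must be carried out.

B, E, D, G, H, F, A, C

B has no prerequisites → B first.
E is the only step now ready → E.
That leaves D as the only ready step → D.
G is the only step now ready → G.
H is the only step now ready → H.
F is the only step now ready → F.
A needed F, now all done → A.
That leaves C as the only ready step → C.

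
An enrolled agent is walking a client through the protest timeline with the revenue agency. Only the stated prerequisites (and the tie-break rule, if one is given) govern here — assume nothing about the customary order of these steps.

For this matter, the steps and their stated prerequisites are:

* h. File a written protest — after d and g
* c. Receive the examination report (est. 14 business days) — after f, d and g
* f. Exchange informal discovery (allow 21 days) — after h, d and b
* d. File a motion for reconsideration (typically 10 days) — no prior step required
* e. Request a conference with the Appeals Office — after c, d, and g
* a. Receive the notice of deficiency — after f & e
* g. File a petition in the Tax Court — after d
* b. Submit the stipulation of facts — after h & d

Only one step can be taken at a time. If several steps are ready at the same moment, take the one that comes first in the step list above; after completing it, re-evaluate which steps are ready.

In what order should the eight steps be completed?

d, g, h, b, f, c, e, a

Only d has no prerequisites, so it is first.
g is the only step now ready → g.
h is the only step now ready → h.
That leaves b as the only ready step → b.
Next only f has its prerequisites met → f.
That leaves c as the only ready step → c.
e needed c, d and g, now all done → e.
Next only a has its prerequisites met → a.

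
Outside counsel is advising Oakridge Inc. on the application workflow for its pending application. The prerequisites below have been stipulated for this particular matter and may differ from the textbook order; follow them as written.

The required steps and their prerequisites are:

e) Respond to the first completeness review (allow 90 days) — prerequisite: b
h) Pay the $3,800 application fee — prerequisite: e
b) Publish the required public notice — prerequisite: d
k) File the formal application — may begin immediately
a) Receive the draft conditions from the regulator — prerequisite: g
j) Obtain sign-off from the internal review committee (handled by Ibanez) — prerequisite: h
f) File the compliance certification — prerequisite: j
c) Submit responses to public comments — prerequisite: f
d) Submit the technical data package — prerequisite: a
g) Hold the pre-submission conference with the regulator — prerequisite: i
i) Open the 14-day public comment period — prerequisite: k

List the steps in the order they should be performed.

k i g a d b e h j f c

Only k has no prerequisites, so it is first.
i is the only step now ready → i.
g needed i, now all done → g.
a is the only step now ready → a.
That leaves d as the only ready step → d.
That leaves b as the only ready step → b.
e needed b, now all done → e.
h needed e, now all done → h.
Next only j has its prerequisites met → j.
That leaves f as the only ready step → f.
c is the only step now ready → c.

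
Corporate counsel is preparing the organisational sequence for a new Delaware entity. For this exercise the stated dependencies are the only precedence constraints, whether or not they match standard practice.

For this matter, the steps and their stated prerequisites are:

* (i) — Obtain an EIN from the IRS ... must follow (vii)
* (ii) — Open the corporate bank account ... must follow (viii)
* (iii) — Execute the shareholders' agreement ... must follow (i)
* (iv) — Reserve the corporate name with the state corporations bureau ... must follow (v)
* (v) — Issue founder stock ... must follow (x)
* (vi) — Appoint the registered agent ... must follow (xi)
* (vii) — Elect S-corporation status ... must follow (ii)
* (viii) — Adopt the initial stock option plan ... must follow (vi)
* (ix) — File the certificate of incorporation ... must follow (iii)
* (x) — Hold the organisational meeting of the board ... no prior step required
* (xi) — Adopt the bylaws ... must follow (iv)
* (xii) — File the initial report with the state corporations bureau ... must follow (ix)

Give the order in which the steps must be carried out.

(x), (v), (iv), (xi), (vi), (viii), (ii), (vii), (i), (iii), (ix), (xii)

(x) is the only step with nothing outstanding, so it goes first.
(v) is the only step now ready → (v).
(iv) is the only step now ready → (iv).
(xi) is the only step now ready → (xi).
(vi) needed (xi), now all done → (vi).
Next only (viii) has its prerequisites met → (viii).
(ii) needed (viii), now all done → (ii).
(vii) is the only step now ready → (vii).
(i) needed (vii), now all done → (i).
That leaves (iii) as the only ready step → (iii).
(ix) needed (iii), now all done → (ix).
(xii) needed (ix), now all done → (xii).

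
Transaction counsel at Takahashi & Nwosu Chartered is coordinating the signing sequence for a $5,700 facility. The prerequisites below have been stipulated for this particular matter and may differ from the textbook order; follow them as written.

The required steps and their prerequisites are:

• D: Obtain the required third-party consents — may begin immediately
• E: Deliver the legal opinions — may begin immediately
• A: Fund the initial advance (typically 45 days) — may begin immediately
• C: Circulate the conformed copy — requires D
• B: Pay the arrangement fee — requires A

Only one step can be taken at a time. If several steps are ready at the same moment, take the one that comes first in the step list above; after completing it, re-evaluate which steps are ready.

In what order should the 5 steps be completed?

Nothing is required for D, E and A. D is listed earlier → D first.
C now also ready, so the ready set is {E, A, C}; E is listed earlier → E.
Ready: A and C. A is listed earlier → A.
Now C and B have their prerequisites met. C is listed earlier, so C next.
B needed A, now all done → B.

D → E → A → C → B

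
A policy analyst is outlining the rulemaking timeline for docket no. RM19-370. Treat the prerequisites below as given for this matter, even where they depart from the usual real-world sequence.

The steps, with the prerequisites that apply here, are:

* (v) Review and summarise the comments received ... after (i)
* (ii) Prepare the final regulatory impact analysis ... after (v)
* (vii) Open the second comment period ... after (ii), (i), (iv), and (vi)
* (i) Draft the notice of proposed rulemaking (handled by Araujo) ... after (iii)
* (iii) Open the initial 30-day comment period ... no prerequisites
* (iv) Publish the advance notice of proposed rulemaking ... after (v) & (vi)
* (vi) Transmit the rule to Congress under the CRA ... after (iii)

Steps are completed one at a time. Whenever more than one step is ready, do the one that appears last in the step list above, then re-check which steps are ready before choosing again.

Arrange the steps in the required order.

(iii) is the only step with nothing outstanding, so it goes first.
(vi) and (i) are both available; (vi) is listed later → (vi).
(i) is the only step now ready → (i).
(v) needed (i), now all done → (v).
Now (iv) and (ii) have their prerequisites met. (iv) is listed later, so (iv) next.
(ii) needed (v), now all done → (ii).
That leaves (vii) as the only ready step → (vii).

(iii), (vi), (i), (v), (iv), (ii), (vii)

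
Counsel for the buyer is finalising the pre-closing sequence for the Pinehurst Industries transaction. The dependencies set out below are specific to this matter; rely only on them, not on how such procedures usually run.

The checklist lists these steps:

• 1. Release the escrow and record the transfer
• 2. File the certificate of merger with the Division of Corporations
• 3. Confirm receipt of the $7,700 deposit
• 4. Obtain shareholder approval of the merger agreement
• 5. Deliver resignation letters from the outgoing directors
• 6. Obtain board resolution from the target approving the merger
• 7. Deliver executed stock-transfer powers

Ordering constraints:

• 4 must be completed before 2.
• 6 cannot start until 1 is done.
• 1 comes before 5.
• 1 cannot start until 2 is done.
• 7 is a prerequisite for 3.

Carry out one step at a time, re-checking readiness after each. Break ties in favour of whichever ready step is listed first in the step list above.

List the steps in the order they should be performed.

Nothing is required for 4 and 7. 4 is listed earlier → 4 first.
Now 2 and 7 have their prerequisites met. 2 is listed earlier, so 2 next.
Now 1 and 7 have their prerequisites met. 1 is listed earlier, so 1 next.
5 and 6 now also ready, so the ready set is {5, 6, 7}; 5 is listed earlier → 5.
6 and 7 are both available; 6 is listed earlier → 6.
That leaves 7 as the only ready step → 7.
That leaves 3 as the only ready step → 3.

4, 2, 1, 5, 6, 7, 3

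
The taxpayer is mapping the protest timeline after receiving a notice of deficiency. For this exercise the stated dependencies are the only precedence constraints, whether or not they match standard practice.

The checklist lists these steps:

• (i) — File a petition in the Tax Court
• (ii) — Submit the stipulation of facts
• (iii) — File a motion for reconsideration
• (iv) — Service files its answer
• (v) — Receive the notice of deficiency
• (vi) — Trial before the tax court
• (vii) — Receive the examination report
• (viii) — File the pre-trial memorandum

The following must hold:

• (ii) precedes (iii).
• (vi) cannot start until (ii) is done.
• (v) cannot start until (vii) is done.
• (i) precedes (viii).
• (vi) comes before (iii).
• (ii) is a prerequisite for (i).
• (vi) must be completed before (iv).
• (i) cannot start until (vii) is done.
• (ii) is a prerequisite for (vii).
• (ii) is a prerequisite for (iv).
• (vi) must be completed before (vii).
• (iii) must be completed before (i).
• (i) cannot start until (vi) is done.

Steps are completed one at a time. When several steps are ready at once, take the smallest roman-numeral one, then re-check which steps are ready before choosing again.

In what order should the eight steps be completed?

(ii), (vi), (iii), (iv), (vii), (i), (v), (viii)

(ii) has no prerequisites → (ii) first.
(vi) is the only step now ready → (vi).
Now (iii), (iv) and (vii) have their prerequisites met. (iii) has the earlier label, so (iii) next.
(iv) and (vii) are both available; (iv) has the earlier label → (iv).
(vii) is the only step now ready → (vii).
(i) and (v) are both available; (i) has the earlier label → (i).
(v) and (viii) are both available; (v) has the earlier label → (v).
(viii) needed (i), now all done → (viii).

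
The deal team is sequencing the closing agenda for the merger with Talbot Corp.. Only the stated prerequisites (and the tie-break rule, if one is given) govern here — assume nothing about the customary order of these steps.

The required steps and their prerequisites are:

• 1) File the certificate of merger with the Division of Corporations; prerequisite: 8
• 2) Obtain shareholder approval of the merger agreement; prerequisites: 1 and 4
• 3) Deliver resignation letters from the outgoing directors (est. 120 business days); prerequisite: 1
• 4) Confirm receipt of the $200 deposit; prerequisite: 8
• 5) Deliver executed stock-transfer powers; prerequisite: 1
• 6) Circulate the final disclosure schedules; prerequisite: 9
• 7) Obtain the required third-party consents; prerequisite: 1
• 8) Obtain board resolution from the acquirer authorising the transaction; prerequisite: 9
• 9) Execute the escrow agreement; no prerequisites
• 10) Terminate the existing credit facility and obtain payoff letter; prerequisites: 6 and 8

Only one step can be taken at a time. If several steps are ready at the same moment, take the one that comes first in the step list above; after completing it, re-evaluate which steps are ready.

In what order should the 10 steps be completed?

9 has no prerequisites → 9 first.
Ready: 6 and 8. 6 is listed earlier → 6.
8 needed 9, now all done → 8.
1, 4 and 10 are all available; 1 is listed earlier → 1.
Ready: 3, 4, 5, 7 and 10. 3 is listed earlier → 3.
Ready: 4, 5, 7 and 10. 4 is listed earlier → 4.
Now 2, 5, 7 and 10 have their prerequisites met. 2 is listed earlier, so 2 next.
Ready: 5, 7 and 10. 5 is listed earlier → 5.
7 and 10 are both available; 7 is listed earlier → 7.
That leaves 10 as the only ready step → 10.

9 → 6 → 8 → 1 → 3 → 4 → 2 → 5 → 7 → 10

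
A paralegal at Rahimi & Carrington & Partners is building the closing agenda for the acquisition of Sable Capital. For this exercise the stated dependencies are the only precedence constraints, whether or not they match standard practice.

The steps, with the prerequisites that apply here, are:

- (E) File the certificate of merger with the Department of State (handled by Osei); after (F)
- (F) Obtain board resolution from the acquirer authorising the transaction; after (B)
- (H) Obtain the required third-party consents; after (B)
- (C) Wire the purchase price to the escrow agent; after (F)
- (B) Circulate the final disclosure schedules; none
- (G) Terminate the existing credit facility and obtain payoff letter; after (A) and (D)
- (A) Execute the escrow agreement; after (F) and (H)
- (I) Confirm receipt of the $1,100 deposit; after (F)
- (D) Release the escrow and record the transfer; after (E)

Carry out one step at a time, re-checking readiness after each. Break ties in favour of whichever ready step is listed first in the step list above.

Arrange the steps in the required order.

(B) → (F) → (E) → (H) → (C) → (A) → (I) → (D) → (G)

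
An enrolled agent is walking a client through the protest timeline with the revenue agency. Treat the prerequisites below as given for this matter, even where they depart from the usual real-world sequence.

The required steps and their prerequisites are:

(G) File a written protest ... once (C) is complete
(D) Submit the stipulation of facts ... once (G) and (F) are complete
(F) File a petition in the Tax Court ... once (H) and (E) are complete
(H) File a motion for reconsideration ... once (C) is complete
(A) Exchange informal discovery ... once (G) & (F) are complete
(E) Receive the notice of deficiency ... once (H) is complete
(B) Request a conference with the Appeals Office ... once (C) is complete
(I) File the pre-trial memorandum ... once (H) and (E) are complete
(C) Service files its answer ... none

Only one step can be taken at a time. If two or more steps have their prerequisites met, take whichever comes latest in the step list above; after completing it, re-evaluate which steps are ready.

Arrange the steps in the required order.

(C) has no prerequisites → (C) first.
Ready: (B), (H) and (G). (B) is listed later → (B).
Now (H) and (G) have their prerequisites met. (H) is listed later, so (H) next.
Ready: (E) and (G). (E) is listed later → (E).
(I) and (F) now also ready, so the ready set is {(I), (F), (G)}; (I) is listed later → (I).
(F) and (G) are both available; (F) is listed later → (F).
(G) needed (C), now all done → (G).
Ready: (A) and (D). (A) is listed later → (A).
(D) is the only step now ready → (D).

(C), (B), (H), (E), (I), (F), (G), (A), (D)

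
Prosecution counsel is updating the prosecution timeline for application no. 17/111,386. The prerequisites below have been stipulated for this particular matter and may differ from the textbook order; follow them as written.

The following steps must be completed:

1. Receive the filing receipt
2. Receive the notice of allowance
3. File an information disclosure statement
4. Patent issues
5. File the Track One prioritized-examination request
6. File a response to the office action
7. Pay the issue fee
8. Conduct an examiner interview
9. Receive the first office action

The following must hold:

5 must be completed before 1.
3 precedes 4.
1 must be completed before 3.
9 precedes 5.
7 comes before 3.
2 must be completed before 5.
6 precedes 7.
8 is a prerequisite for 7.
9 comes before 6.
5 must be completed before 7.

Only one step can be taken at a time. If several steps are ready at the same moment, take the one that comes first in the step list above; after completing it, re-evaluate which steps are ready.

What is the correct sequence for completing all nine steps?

2 8 9 5 1 6 7 3 4

2, 8 and 9 have no prerequisites; 2 is listed earlier, so 2 is first.
Ready: 8 and 9. 8 is listed earlier → 8.
That leaves 9 as the only ready step → 9.
5 and 6 are both available; 5 is listed earlier → 5.
Ready: 1 and 6. 1 is listed earlier → 1.
Next only 6 has its prerequisites met → 6.
That leaves 7 as the only ready step → 7.
Next only 3 has its prerequisites met → 3.
4 needed 3, now all done → 4.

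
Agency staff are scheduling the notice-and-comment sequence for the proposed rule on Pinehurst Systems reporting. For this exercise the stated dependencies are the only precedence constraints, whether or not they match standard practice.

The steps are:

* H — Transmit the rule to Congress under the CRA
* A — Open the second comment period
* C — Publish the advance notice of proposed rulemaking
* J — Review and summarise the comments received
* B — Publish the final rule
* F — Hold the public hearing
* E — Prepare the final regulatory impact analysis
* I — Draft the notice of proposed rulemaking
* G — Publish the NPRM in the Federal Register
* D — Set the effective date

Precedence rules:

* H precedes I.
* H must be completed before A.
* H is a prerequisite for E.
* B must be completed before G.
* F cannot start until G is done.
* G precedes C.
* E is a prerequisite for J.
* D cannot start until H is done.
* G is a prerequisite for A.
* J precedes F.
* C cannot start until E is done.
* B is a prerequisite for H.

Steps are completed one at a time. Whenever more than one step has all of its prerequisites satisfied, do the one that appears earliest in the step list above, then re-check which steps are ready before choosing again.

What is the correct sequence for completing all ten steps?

B, H, E, J, I, G, A, C, F, D

B has no prerequisites → B first.
Ready: H and G. H is listed earlier → H.
Now E, I, G and D have their prerequisites met. E is listed earlier, so E next.
J, I, G and D are all available; J is listed earlier → J.
Ready: I, G and D. I is listed earlier → I.
Ready: G and D. G is listed earlier → G.
A, C and F now also ready, so the ready set is {A, C, F, D}; A is listed earlier → A.
Now C, F and D have their prerequisites met. C is listed earlier, so C next.
Now F and D have their prerequisites met. F is listed earlier, so F next.
Next only D has its prerequisites met → D.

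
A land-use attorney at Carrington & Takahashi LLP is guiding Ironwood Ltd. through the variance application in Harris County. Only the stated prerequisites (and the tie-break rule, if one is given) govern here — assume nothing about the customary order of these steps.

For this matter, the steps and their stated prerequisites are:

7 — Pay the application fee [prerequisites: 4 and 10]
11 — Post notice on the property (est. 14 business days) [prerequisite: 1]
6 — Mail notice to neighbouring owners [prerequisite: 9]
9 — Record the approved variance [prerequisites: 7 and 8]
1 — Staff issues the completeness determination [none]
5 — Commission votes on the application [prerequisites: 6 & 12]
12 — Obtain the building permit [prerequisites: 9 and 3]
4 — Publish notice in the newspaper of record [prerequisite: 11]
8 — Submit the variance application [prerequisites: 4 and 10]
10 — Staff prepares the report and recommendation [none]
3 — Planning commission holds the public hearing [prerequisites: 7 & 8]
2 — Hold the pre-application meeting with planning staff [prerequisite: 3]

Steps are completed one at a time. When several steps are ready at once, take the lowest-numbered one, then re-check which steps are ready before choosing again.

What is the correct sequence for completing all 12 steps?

1, 10, 11, 4, 7, 8, 3, 2, 9, 6, 12, 5

1 and 10 have no prerequisites; 1 has the earlier label, so 1 is first.
Now 10 and 11 have their prerequisites met. 10 has the earlier label, so 10 next.
11 needed 1, now all done → 11.
That leaves 4 as the only ready step → 4.
Ready: 7 and 8. 7 has the earlier label → 7.
That leaves 8 as the only ready step → 8.
Ready: 3 and 9. 3 has the earlier label → 3.
2 and 9 are both available; 2 has the earlier label → 2.
That leaves 9 as the only ready step → 9.
Now 6 and 12 have their prerequisites met. 6 has the earlier label, so 6 next.
That leaves 12 as the only ready step → 12.
5 is the only step now ready → 5.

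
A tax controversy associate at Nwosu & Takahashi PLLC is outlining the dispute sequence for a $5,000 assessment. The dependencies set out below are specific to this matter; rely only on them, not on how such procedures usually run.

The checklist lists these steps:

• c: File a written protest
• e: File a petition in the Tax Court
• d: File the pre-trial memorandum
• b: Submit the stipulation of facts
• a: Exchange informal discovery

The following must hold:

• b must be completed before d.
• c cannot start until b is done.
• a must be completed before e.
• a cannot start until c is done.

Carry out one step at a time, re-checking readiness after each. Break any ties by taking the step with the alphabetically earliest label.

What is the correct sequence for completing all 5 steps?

b is the only step with nothing outstanding, so it goes first.
Ready: c and d. c has the earlier label → c.
Ready: a and d. a has the earlier label → a.
Ready: d and e. d has the earlier label → d.
Next only e has its prerequisites met → e.

b, c, a, d, e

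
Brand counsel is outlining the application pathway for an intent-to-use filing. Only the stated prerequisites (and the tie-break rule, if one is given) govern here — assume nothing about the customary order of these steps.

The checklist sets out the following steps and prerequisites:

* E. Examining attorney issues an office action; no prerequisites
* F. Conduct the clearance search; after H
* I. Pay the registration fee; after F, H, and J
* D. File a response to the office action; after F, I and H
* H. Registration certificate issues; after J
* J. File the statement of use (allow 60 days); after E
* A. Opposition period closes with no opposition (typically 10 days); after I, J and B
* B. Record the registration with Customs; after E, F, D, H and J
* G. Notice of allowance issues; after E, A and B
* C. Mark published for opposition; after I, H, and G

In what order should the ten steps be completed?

E has no prerequisites → E first.
J needed E, now all done → J.
H is the only step now ready → H.
F is the only step now ready → F.
I is the only step now ready → I.
D needed F, I and H, now all done → D.
That leaves B as the only ready step → B.
Next only A has its prerequisites met → A.
G is the only step now ready → G.
C is the only step now ready → C.

E J H F I D B A G C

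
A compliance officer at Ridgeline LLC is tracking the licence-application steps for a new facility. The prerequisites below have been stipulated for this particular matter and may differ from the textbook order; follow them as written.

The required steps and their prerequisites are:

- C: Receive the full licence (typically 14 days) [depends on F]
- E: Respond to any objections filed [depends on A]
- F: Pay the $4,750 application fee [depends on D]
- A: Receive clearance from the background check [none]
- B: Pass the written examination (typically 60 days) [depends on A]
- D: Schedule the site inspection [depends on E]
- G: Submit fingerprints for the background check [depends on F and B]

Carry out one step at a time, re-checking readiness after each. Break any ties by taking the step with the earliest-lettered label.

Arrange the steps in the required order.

A is the only step with nothing outstanding, so it goes first.
Ready: B and E. B has the earlier label → B.
Next only E has its prerequisites met → E.
Next only D has its prerequisites met → D.
Next only F has its prerequisites met → F.
Ready: C and G. C has the earlier label → C.
Next only G has its prerequisites met → G.

A → B → E → D → F → C → G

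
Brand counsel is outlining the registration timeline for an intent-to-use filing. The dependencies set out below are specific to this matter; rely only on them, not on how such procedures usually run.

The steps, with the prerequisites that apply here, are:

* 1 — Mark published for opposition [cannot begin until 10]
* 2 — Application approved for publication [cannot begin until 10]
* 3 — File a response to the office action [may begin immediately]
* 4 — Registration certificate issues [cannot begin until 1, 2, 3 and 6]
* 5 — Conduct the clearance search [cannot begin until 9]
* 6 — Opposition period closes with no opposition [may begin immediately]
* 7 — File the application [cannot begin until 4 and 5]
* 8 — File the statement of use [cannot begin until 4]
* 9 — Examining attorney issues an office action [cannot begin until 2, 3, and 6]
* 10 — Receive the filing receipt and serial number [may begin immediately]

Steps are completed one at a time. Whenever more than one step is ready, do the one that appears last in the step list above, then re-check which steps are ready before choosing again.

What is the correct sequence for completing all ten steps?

10, 6, 3, 2, 9, 5, 1, 4, 8, 7

Nothing is required for 10, 6 and 3. 10 is listed later → 10 first.
Ready: 6, 3, 2 and 1. 6 is listed later → 6.
Ready: 3, 2 and 1. 3 is listed later → 3.
Now 2 and 1 have their prerequisites met. 2 is listed later, so 2 next.
Now 9 and 1 have their prerequisites met. 9 is listed later, so 9 next.
Ready: 5 and 1. 5 is listed later → 5.
1 needed 10, now all done → 1.
4 is the only step now ready → 4.
8 and 7 are both available; 8 is listed later → 8.
7 needed 5 and 4, now all done → 7.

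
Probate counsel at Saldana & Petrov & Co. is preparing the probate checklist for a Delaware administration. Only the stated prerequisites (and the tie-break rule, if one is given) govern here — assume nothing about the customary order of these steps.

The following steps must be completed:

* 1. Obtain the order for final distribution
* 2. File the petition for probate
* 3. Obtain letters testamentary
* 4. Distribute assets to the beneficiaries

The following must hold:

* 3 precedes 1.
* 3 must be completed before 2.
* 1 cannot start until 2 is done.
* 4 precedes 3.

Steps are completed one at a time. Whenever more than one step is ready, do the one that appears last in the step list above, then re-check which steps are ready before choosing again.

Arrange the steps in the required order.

4 has no prerequisites → 4 first.
That leaves 3 as the only ready step → 3.
2 is the only step now ready → 2.
1 needed 3 and 2, now all done → 1.

4 3 2 1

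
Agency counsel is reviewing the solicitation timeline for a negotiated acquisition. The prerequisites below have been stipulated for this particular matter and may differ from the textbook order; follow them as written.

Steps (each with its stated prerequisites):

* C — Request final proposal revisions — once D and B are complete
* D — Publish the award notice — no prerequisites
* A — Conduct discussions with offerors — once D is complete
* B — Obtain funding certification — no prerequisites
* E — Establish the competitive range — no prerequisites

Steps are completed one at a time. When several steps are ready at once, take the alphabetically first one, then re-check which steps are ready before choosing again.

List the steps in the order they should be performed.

B, D, A, C, E

B, D and E have no prerequisites; B has the earlier label, so B is first.
Ready: D and E. D has the earlier label → D.
A, C and E are all available; A has the earlier label → A.
Now C and E have their prerequisites met. C has the earlier label, so C next.
Next only E has its prerequisites met → E.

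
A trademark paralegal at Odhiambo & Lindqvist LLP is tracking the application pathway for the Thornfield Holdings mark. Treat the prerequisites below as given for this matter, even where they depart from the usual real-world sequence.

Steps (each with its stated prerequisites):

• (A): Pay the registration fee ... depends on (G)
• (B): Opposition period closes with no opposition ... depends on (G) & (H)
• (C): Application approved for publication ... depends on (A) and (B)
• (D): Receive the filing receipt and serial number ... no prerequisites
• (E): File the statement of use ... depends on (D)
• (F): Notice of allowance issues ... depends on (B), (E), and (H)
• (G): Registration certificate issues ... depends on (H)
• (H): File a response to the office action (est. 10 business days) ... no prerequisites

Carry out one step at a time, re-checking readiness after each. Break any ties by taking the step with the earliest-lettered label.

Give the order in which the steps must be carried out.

Nothing is required for (D) and (H). (D) has the earlier label → (D) first.
Ready: (E) and (H). (E) has the earlier label → (E).
Next only (H) has its prerequisites met → (H).
(G) is the only step now ready → (G).
(A) and (B) are both available; (A) has the earlier label → (A).
(B) needed (G) and (H), now all done → (B).
(C) and (F) are both available; (C) has the earlier label → (C).
(F) needed (B), (E) and (H), now all done → (F).

(D), (E), (H), (G), (A), (B), (C), (F)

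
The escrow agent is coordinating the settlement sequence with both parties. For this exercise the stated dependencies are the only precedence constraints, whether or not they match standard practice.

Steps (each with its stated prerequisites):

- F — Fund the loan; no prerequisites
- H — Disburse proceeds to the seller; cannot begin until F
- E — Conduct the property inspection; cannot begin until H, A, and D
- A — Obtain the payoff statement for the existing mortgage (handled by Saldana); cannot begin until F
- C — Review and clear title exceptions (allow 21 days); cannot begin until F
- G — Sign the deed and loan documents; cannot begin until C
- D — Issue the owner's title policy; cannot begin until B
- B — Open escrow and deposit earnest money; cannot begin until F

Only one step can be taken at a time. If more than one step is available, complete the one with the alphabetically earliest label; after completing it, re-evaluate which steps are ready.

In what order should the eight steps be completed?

F → A → B → C → D → G → H → E

F has no prerequisites → F first.
Ready: A, B, C and H. A has the earlier label → A.
B, C and H are all available; B has the earlier label → B.
Now C, D and H have their prerequisites met. C has the earlier label, so C next.
Ready: D, G and H. D has the earlier label → D.
Now G and H have their prerequisites met. G has the earlier label, so G next.
H needed F, now all done → H.
That leaves E as the only ready step → E.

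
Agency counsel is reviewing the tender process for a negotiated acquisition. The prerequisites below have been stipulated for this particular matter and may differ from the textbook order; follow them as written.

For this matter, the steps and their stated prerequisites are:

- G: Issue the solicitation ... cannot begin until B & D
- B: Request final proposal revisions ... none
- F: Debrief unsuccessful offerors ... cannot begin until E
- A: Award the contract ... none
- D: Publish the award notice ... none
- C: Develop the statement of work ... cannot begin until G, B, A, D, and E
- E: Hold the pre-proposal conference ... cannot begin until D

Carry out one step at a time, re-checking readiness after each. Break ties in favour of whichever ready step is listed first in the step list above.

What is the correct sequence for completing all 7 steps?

Nothing is required for B, A and D. B is listed earlier → B first.
A and D are both available; A is listed earlier → A.
Next only D has its prerequisites met → D.
Now G and E have their prerequisites met. G is listed earlier, so G next.
That leaves E as the only ready step → E.
Now F and C have their prerequisites met. F is listed earlier, so F next.
Next only C has its prerequisites met → C.

B, A, D, G, E, F, C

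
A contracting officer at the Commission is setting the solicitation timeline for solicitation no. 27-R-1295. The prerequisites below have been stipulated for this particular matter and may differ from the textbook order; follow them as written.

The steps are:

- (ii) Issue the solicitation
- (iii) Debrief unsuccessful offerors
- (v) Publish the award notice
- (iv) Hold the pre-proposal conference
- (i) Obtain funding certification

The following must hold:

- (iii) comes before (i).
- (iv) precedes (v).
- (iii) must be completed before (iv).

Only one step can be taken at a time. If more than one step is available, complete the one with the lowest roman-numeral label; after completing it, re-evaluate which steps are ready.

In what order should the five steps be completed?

(ii) → (iii) → (i) → (iv) → (v)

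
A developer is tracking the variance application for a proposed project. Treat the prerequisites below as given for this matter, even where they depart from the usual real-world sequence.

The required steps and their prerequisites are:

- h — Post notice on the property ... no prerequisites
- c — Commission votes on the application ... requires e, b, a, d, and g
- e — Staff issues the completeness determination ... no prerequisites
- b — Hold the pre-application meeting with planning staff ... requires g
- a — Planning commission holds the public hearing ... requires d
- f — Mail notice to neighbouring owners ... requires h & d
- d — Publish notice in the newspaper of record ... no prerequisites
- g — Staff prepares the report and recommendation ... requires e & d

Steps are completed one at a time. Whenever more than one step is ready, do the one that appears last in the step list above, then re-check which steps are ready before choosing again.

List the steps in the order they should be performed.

d, a, e, g, b, c, h, f

Nothing is required for d, e and h. d is listed later → d first.
a now also ready, so the ready set is {a, e, h}; a is listed later → a.
Ready: e and h. e is listed later → e.
g now also ready, so the ready set is {g, h}; g is listed later → g.
Ready: b and h. b is listed later → b.
Ready: c and h. c is listed later → c.
h is the only step now ready → h.
That leaves f as the only ready step → f.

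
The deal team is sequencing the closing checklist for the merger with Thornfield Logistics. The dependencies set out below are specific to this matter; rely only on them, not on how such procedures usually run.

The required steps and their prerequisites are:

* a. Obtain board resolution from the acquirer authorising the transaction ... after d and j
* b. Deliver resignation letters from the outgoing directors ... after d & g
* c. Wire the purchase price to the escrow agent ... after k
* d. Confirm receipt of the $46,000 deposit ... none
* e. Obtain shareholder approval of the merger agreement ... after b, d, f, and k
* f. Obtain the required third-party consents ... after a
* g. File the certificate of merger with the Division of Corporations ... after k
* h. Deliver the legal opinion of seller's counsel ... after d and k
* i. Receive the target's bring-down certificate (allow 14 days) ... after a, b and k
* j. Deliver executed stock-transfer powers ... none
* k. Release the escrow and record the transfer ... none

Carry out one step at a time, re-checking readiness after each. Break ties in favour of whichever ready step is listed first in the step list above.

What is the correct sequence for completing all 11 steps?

d, j, a, f, k, c, g, b, e, h, i

d, j and k have no prerequisites; d is listed earlier, so d is first.
j and k are both available; j is listed earlier → j.
Now a and k have their prerequisites met. a is listed earlier, so a next.
Now f and k have their prerequisites met. f is listed earlier, so f next.
Next only k has its prerequisites met → k.
c, g and h are all available; c is listed earlier → c.
g and h are both available; g is listed earlier → g.
Ready: b and h. b is listed earlier → b.
Ready: e, h and i. e is listed earlier → e.
Ready: h and i. h is listed earlier → h.
i needed a, b and k, now all done → i.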